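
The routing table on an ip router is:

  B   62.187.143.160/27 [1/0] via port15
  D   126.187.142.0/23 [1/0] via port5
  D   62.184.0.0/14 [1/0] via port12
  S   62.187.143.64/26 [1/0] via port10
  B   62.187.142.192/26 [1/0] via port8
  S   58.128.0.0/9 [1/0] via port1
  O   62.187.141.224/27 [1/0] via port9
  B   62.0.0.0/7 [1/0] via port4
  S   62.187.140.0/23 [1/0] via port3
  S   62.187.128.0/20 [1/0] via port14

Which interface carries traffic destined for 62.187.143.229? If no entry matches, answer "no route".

port14

Routes whose prefix contains 62.187.143.229:
  62.0.0.0/7 (62.0.0.0 - 63.255.255.255) -> port4
  62.184.0.0/14 (62.184.0.0 - 62.187.255.255) -> port12
  62.187.128.0/20 (62.187.128.0 - 62.187.143.255) -> port14
More-specific entries that do NOT match:
  62.187.143.160/27 (62.187.143.160 - 62.187.143.191) does not contain 62.187.143.229
  62.187.141.224/27 (62.187.141.224 - 62.187.141.255) does not contain 62.187.143.229
  62.187.143.64/26 (62.187.143.64 - 62.187.143.127) does not contain 62.187.143.229
  62.187.142.192/26 (62.187.142.192 - 62.187.142.255) does not contain 62.187.143.229
  126.187.142.0/23 (126.187.142.0 - 126.187.143.255) does not contain 62.187.143.229
  62.187.140.0/23 (62.187.140.0 - 62.187.141.255) does not contain 62.187.143.229
Longest matching prefix is /20 -> interface port14.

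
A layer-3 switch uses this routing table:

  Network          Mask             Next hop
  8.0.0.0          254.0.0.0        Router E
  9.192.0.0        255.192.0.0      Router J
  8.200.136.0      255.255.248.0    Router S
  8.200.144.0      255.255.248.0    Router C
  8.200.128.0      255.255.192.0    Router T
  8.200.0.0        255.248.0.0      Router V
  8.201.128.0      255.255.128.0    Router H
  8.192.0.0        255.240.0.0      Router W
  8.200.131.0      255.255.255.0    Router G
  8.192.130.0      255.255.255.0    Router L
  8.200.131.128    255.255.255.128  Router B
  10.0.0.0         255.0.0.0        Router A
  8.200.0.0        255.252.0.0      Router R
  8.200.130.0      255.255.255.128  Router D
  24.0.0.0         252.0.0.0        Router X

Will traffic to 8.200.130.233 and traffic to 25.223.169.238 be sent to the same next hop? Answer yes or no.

8.200.130.233: longest match 8.200.128.0/18 -> Router T
25.223.169.238: longest match 24.0.0.0/6 -> Router X

no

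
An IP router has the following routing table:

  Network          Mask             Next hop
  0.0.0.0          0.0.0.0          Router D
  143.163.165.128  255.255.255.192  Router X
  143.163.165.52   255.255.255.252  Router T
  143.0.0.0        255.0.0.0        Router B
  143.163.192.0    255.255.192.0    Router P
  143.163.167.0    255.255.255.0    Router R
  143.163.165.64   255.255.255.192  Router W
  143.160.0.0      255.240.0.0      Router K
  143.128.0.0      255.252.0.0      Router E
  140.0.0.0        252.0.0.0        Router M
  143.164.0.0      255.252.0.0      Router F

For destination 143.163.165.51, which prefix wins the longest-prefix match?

143.160.0.0/12

Entries matching 143.163.165.51:
  0.0.0.0/0 (default, matches everything)
  140.0.0.0/6 (140.0.0.0 - 143.255.255.255)
  143.0.0.0/8 (143.0.0.0 - 143.255.255.255)
  143.160.0.0/12 (143.160.0.0 - 143.175.255.255)
Most specific is 143.160.0.0/12.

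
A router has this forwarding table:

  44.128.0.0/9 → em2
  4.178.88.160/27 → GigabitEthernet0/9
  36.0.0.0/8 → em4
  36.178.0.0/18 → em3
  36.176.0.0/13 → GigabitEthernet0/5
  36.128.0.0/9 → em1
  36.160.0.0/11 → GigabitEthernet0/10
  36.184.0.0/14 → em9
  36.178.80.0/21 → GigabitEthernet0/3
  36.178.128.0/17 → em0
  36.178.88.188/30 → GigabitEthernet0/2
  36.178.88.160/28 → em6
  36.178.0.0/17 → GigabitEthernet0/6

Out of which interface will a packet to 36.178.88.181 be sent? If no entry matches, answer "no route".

GigabitEthernet0/6

Routes whose prefix contains 36.178.88.181:
  36.0.0.0/8 (36.0.0.0 - 36.255.255.255) -> em4
  36.128.0.0/9 (36.128.0.0 - 36.255.255.255) -> em1
  36.160.0.0/11 (36.160.0.0 - 36.191.255.255) -> GigabitEthernet0/10
  36.176.0.0/13 (36.176.0.0 - 36.183.255.255) -> GigabitEthernet0/5
  36.178.0.0/17 (36.178.0.0 - 36.178.127.255) -> GigabitEthernet0/6
More-specific entries that do NOT match:
  36.178.88.188/30 (36.178.88.188 - 36.178.88.191) does not contain 36.178.88.181
  36.178.88.160/28 (36.178.88.160 - 36.178.88.175) does not contain 36.178.88.181
  4.178.88.160/27 (4.178.88.160 - 4.178.88.191) does not contain 36.178.88.181
  36.178.80.0/21 (36.178.80.0 - 36.178.87.255) does not contain 36.178.88.181
  36.178.0.0/18 (36.178.0.0 - 36.178.63.255) does not contain 36.178.88.181
Longest matching prefix is /17 -> interface GigabitEthernet0/6.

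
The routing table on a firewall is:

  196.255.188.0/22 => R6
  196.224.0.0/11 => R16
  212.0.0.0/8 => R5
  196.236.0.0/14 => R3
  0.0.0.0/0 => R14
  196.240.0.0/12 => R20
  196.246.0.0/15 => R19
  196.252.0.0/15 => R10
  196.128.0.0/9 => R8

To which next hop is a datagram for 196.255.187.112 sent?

R20

Routes whose prefix contains 196.255.187.112:
  0.0.0.0/0 (default, matches everything) -> R14
  196.128.0.0/9 (196.128.0.0 - 196.255.255.255) -> R8
  196.224.0.0/11 (196.224.0.0 - 196.255.255.255) -> R16
  196.240.0.0/12 (196.240.0.0 - 196.255.255.255) -> R20
More-specific entries that do NOT match:
  196.255.188.0/22 (196.255.188.0 - 196.255.191.255) does not contain 196.255.187.112
  196.246.0.0/15 (196.246.0.0 - 196.247.255.255) does not contain 196.255.187.112
  196.252.0.0/15 (196.252.0.0 - 196.253.255.255) does not contain 196.255.187.112
  196.236.0.0/14 (196.236.0.0 - 196.239.255.255) does not contain 196.255.187.112
Longest matching prefix is /12 -> next hop R20.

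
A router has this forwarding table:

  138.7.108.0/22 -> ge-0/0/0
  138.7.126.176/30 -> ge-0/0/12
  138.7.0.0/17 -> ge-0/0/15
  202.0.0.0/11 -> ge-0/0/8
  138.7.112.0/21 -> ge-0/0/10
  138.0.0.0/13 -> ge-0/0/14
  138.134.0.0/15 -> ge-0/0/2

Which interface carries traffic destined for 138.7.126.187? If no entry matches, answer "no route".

Routes whose prefix contains 138.7.126.187:
  138.0.0.0/13 (138.0.0.0 - 138.7.255.255) -> ge-0/0/14
  138.7.0.0/17 (138.7.0.0 - 138.7.127.255) -> ge-0/0/15
More-specific entries that do NOT match:
  138.7.126.176/30 (138.7.126.176 - 138.7.126.179) does not contain 138.7.126.187
  138.7.108.0/22 (138.7.108.0 - 138.7.111.255) does not contain 138.7.126.187
  138.7.112.0/21 (138.7.112.0 - 138.7.119.255) does not contain 138.7.126.187
Longest matching prefix is /17 -> interface ge-0/0/15.

ge-0/0/15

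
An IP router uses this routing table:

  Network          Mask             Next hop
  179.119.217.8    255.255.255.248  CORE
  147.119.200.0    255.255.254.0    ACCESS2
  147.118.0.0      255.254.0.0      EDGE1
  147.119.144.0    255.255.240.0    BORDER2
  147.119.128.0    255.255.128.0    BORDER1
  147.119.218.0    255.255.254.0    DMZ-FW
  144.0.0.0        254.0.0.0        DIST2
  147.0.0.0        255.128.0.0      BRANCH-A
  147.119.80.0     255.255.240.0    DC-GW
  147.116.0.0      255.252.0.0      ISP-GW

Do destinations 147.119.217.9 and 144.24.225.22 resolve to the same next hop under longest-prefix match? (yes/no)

147.119.217.9: longest match 147.119.128.0/17 -> BORDER1
144.24.225.22: longest match 144.0.0.0/7 -> DIST2

no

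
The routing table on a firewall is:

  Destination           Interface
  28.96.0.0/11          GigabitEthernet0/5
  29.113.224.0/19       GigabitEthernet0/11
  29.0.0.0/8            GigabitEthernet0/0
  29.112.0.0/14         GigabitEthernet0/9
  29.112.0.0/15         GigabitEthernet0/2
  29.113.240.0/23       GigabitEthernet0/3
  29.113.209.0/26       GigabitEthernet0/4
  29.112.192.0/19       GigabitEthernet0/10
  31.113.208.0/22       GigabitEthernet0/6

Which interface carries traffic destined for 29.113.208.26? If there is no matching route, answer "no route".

Routes whose prefix contains 29.113.208.26:
  29.0.0.0/8 (29.0.0.0 - 29.255.255.255) -> GigabitEthernet0/0
  29.112.0.0/14 (29.112.0.0 - 29.115.255.255) -> GigabitEthernet0/9
  29.112.0.0/15 (29.112.0.0 - 29.113.255.255) -> GigabitEthernet0/2
More-specific entries that do NOT match:
  29.113.209.0/26 (29.113.209.0 - 29.113.209.63) does not contain 29.113.208.26
  29.113.240.0/23 (29.113.240.0 - 29.113.241.255) does not contain 29.113.208.26
  31.113.208.0/22 (31.113.208.0 - 31.113.211.255) does not contain 29.113.208.26
  29.113.224.0/19 (29.113.224.0 - 29.113.255.255) does not contain 29.113.208.26
  29.112.192.0/19 (29.112.192.0 - 29.112.223.255) does not contain 29.113.208.26
Longest matching prefix is /15 -> interface GigabitEthernet0/2.

GigabitEthernet0/2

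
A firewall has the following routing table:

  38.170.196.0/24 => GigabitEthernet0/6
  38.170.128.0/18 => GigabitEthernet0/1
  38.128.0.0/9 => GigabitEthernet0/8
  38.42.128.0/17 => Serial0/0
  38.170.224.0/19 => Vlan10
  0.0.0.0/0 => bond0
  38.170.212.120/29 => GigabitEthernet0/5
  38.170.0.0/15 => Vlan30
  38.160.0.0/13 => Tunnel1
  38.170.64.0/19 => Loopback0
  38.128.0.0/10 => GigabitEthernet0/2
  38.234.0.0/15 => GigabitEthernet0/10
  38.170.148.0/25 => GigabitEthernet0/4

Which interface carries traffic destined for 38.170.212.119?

Vlan30

Routes whose prefix contains 38.170.212.119:
  0.0.0.0/0 (default, matches everything) -> bond0
  38.128.0.0/9 (38.128.0.0 - 38.255.255.255) -> GigabitEthernet0/8
  38.128.0.0/10 (38.128.0.0 - 38.191.255.255) -> GigabitEthernet0/2
  38.170.0.0/15 (38.170.0.0 - 38.171.255.255) -> Vlan30
More-specific entries that do NOT match:
  38.170.212.120/29 (38.170.212.120 - 38.170.212.127) does not contain 38.170.212.119
  38.170.148.0/25 (38.170.148.0 - 38.170.148.127) does not contain 38.170.212.119
  38.170.196.0/24 (38.170.196.0 - 38.170.196.255) does not contain 38.170.212.119
  38.170.224.0/19 (38.170.224.0 - 38.170.255.255) does not contain 38.170.212.119
  38.170.64.0/19 (38.170.64.0 - 38.170.95.255) does not contain 38.170.212.119
  38.170.128.0/18 (38.170.128.0 - 38.170.191.255) does not contain 38.170.212.119
  38.42.128.0/17 (38.42.128.0 - 38.42.255.255) does not contain 38.170.212.119
Longest matching prefix is /15 -> interface Vlan30.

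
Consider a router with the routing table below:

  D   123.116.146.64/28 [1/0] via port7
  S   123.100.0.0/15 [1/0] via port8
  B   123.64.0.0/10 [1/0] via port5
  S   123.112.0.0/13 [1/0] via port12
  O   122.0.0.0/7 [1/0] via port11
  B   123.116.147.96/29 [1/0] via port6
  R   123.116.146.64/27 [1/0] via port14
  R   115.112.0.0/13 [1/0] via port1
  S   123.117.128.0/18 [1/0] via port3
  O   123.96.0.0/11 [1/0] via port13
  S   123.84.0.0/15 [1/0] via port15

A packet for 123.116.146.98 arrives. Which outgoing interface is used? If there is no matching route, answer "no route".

port12

Routes whose prefix contains 123.116.146.98:
  122.0.0.0/7 (122.0.0.0 - 123.255.255.255) -> port11
  123.64.0.0/10 (123.64.0.0 - 123.127.255.255) -> port5
  123.96.0.0/11 (123.96.0.0 - 123.127.255.255) -> port13
  123.112.0.0/13 (123.112.0.0 - 123.119.255.255) -> port12
More-specific entries that do NOT match:
  123.116.147.96/29 (123.116.147.96 - 123.116.147.103) does not contain 123.116.146.98
  123.116.146.64/28 (123.116.146.64 - 123.116.146.79) does not contain 123.116.146.98
  123.116.146.64/27 (123.116.146.64 - 123.116.146.95) does not contain 123.116.146.98
  123.117.128.0/18 (123.117.128.0 - 123.117.191.255) does not contain 123.116.146.98
  123.100.0.0/15 (123.100.0.0 - 123.101.255.255) does not contain 123.116.146.98
  123.84.0.0/15 (123.84.0.0 - 123.85.255.255) does not contain 123.116.146.98
Longest matching prefix is /13 -> interface port12.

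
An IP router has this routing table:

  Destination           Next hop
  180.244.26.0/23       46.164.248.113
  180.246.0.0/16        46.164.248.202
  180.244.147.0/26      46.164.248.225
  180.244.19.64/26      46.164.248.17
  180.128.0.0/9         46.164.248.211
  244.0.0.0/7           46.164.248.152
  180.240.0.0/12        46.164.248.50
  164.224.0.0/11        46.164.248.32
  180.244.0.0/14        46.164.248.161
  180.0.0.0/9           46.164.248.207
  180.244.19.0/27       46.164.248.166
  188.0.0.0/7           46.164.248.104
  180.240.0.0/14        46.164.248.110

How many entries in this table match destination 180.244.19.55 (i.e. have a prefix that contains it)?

Prefixes containing 180.244.19.55:
  180.128.0.0/9 (180.128.0.0 - 180.255.255.255)
  180.240.0.0/12 (180.240.0.0 - 180.255.255.255)
  180.244.0.0/14 (180.244.0.0 - 180.247.255.255)
Total matching entries: 3.

3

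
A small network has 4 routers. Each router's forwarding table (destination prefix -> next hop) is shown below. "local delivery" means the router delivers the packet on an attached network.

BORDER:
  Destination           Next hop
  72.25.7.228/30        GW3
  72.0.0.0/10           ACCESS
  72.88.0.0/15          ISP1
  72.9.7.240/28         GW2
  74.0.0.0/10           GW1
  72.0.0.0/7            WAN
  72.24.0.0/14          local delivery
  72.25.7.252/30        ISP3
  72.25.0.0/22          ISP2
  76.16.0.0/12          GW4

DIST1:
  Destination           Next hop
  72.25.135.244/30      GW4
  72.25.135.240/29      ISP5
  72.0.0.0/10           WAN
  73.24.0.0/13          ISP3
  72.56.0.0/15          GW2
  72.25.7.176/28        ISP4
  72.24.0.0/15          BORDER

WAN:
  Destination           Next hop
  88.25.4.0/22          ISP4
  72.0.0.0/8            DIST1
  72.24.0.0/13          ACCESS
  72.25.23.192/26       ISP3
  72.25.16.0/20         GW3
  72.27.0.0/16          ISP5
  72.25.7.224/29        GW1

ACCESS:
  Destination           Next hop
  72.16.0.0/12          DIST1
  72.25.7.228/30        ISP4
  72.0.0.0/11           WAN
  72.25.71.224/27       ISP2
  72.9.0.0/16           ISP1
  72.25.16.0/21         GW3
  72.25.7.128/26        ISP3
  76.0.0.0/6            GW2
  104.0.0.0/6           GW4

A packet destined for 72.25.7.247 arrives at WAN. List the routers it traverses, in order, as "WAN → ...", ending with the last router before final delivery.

At WAN: longest match for 72.25.7.247 is 72.24.0.0/13 -> ACCESS
At ACCESS: longest match for 72.25.7.247 is 72.16.0.0/12 -> DIST1
At DIST1: longest match for 72.25.7.247 is 72.24.0.0/15 -> BORDER
At BORDER: longest match for 72.25.7.247 is 72.24.0.0/14 -> local delivery

WAN → ACCESS → DIST1 → BORDER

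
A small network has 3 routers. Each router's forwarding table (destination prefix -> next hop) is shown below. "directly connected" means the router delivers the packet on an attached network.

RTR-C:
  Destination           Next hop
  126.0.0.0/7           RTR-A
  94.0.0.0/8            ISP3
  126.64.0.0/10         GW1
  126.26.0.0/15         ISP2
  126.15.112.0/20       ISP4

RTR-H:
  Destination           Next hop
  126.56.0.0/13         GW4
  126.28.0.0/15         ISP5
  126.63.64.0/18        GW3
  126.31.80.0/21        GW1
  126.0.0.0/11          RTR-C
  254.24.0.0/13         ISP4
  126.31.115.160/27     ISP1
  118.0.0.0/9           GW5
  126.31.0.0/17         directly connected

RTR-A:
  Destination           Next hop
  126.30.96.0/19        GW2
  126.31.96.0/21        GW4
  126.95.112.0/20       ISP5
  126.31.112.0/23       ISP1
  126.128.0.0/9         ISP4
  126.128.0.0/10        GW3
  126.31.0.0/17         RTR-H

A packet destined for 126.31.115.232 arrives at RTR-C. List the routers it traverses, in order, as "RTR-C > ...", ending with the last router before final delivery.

At RTR-C: longest match for 126.31.115.232 is 126.0.0.0/7 -> RTR-A
At RTR-A: longest match for 126.31.115.232 is 126.31.0.0/17 -> RTR-H
At RTR-H: longest match for 126.31.115.232 is 126.31.0.0/17 -> directly connected

RTR-C > RTR-A > RTR-H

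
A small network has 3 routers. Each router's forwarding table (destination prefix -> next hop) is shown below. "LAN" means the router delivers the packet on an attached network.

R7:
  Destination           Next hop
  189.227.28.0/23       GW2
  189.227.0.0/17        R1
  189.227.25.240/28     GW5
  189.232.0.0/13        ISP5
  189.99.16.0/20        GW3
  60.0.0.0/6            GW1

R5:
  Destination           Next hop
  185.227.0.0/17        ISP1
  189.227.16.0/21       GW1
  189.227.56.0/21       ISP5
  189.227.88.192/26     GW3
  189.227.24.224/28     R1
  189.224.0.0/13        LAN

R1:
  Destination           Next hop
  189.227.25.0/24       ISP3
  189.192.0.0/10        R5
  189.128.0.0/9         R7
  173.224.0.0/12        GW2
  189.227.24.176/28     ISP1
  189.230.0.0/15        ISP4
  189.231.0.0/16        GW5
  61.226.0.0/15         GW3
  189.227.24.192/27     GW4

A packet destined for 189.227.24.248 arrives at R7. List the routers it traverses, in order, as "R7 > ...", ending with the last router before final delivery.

At R7: longest match for 189.227.24.248 is 189.227.0.0/17 -> R1
At R1: longest match for 189.227.24.248 is 189.192.0.0/10 -> R5
At R5: longest match for 189.227.24.248 is 189.224.0.0/13 -> LAN

R7 > R1 > R5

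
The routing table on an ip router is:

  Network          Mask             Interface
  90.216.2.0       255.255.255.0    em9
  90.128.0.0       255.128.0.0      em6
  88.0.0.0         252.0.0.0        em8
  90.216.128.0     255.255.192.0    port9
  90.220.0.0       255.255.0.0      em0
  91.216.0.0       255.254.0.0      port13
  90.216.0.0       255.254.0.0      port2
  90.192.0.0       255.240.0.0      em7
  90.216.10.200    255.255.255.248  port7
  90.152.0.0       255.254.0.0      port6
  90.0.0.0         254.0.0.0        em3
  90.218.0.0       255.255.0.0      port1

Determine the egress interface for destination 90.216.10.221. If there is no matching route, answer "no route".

port2

Routes whose prefix contains 90.216.10.221:
  88.0.0.0/6 (88.0.0.0 - 91.255.255.255) -> em8
  90.0.0.0/7 (90.0.0.0 - 91.255.255.255) -> em3
  90.128.0.0/9 (90.128.0.0 - 90.255.255.255) -> em6
  90.216.0.0/15 (90.216.0.0 - 90.217.255.255) -> port2
More-specific entries that do NOT match:
  90.216.10.200/29 (90.216.10.200 - 90.216.10.207) does not contain 90.216.10.221
  90.216.2.0/24 (90.216.2.0 - 90.216.2.255) does not contain 90.216.10.221
  90.216.128.0/18 (90.216.128.0 - 90.216.191.255) does not contain 90.216.10.221
  90.220.0.0/16 (90.220.0.0 - 90.220.255.255) does not contain 90.216.10.221
  90.218.0.0/16 (90.218.0.0 - 90.218.255.255) does not contain 90.216.10.221
Longest matching prefix is /15 -> interface port2.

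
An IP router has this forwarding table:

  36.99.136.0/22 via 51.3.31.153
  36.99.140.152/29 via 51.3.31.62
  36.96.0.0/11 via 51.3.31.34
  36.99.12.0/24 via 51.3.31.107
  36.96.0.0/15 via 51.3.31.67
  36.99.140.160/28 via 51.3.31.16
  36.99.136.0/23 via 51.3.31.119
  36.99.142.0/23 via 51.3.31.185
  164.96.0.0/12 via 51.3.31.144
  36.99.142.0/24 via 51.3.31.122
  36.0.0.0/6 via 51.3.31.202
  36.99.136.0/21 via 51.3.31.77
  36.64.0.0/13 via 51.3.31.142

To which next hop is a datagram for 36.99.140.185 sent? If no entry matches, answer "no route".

Routes whose prefix contains 36.99.140.185:
  36.0.0.0/6 (36.0.0.0 - 39.255.255.255) -> 51.3.31.202
  36.96.0.0/11 (36.96.0.0 - 36.127.255.255) -> 51.3.31.34
  36.99.136.0/21 (36.99.136.0 - 36.99.143.255) -> 51.3.31.77
More-specific entries that do NOT match:
  36.99.140.152/29 (36.99.140.152 - 36.99.140.159) does not contain 36.99.140.185
  36.99.140.160/28 (36.99.140.160 - 36.99.140.175) does not contain 36.99.140.185
  36.99.12.0/24 (36.99.12.0 - 36.99.12.255) does not contain 36.99.140.185
  36.99.142.0/24 (36.99.142.0 - 36.99.142.255) does not contain 36.99.140.185
  36.99.136.0/23 (36.99.136.0 - 36.99.137.255) does not contain 36.99.140.185
  36.99.142.0/23 (36.99.142.0 - 36.99.143.255) does not contain 36.99.140.185
  36.99.136.0/22 (36.99.136.0 - 36.99.139.255) does not contain 36.99.140.185
Longest matching prefix is /21 -> next hop 51.3.31.77.

51.3.31.77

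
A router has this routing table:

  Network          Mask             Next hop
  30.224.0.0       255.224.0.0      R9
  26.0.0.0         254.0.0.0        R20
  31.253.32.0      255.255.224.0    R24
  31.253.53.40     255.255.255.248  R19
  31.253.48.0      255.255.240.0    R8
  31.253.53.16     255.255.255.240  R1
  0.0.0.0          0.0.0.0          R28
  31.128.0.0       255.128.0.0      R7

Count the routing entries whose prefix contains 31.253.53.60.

Prefixes containing 31.253.53.60:
  0.0.0.0/0 (default, matches everything)
  31.128.0.0/9 (31.128.0.0 - 31.255.255.255)
  31.253.32.0/19 (31.253.32.0 - 31.253.63.255)
  31.253.48.0/20 (31.253.48.0 - 31.253.63.255)
Total matching entries: 4.

4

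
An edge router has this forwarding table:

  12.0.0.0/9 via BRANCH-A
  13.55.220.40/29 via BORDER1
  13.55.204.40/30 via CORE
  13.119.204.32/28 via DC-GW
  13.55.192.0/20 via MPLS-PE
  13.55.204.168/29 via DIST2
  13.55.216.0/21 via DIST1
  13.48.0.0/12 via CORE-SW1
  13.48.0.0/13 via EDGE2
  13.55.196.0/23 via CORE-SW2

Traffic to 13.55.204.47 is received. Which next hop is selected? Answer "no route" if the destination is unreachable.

MPLS-PE

Routes whose prefix contains 13.55.204.47:
  13.48.0.0/12 (13.48.0.0 - 13.63.255.255) -> CORE-SW1
  13.48.0.0/13 (13.48.0.0 - 13.55.255.255) -> EDGE2
  13.55.192.0/20 (13.55.192.0 - 13.55.207.255) -> MPLS-PE
More-specific entries that do NOT match:
  13.55.204.40/30 (13.55.204.40 - 13.55.204.43) does not contain 13.55.204.47
  13.55.220.40/29 (13.55.220.40 - 13.55.220.47) does not contain 13.55.204.47
  13.55.204.168/29 (13.55.204.168 - 13.55.204.175) does not contain 13.55.204.47
  13.119.204.32/28 (13.119.204.32 - 13.119.204.47) does not contain 13.55.204.47
  13.55.196.0/23 (13.55.196.0 - 13.55.197.255) does not contain 13.55.204.47
  13.55.216.0/21 (13.55.216.0 - 13.55.223.255) does not contain 13.55.204.47
Longest matching prefix is /20 -> next hop MPLS-PE.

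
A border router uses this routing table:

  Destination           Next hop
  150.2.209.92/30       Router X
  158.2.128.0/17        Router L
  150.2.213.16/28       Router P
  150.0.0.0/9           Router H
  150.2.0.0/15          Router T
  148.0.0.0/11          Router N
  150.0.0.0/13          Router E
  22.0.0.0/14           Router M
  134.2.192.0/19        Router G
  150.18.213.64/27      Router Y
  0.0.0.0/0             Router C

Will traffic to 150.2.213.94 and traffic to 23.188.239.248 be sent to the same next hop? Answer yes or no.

150.2.213.94: longest match 150.2.0.0/15 -> Router T
23.188.239.248: longest match 0.0.0.0/0 -> Router C

no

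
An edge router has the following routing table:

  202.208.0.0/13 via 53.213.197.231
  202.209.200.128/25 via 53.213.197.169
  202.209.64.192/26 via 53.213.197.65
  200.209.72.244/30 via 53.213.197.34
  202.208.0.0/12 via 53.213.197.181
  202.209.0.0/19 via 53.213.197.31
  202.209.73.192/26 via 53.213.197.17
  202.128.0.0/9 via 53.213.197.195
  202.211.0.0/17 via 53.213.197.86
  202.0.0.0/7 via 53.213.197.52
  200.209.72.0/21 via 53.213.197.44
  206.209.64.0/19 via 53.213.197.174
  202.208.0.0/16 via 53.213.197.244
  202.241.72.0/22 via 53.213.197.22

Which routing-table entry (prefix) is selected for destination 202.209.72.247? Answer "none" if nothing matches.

Entries matching 202.209.72.247:
  202.0.0.0/7 (202.0.0.0 - 203.255.255.255)
  202.128.0.0/9 (202.128.0.0 - 202.255.255.255)
  202.208.0.0/12 (202.208.0.0 - 202.223.255.255)
  202.208.0.0/13 (202.208.0.0 - 202.215.255.255)
Most specific is 202.208.0.0/13.

202.208.0.0/13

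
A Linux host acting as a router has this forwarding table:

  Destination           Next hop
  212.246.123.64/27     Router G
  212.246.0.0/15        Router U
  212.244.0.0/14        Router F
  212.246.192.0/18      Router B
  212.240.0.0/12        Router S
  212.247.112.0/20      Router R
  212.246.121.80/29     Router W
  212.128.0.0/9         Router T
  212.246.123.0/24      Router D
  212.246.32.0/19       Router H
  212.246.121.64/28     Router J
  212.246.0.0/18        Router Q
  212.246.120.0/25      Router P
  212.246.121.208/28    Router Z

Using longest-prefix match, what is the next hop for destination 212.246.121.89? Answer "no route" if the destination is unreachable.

Router U

Routes whose prefix contains 212.246.121.89:
  212.128.0.0/9 (212.128.0.0 - 212.255.255.255) -> Router T
  212.240.0.0/12 (212.240.0.0 - 212.255.255.255) -> Router S
  212.244.0.0/14 (212.244.0.0 - 212.247.255.255) -> Router F
  212.246.0.0/15 (212.246.0.0 - 212.247.255.255) -> Router U
More-specific entries that do NOT match:
  212.246.121.80/29 (212.246.121.80 - 212.246.121.87) does not contain 212.246.121.89
  212.246.121.64/28 (212.246.121.64 - 212.246.121.79) does not contain 212.246.121.89
  212.246.121.208/28 (212.246.121.208 - 212.246.121.223) does not contain 212.246.121.89
  212.246.123.64/27 (212.246.123.64 - 212.246.123.95) does not contain 212.246.121.89
  212.246.120.0/25 (212.246.120.0 - 212.246.120.127) does not contain 212.246.121.89
  212.246.123.0/24 (212.246.123.0 - 212.246.123.255) does not contain 212.246.121.89
  212.247.112.0/20 (212.247.112.0 - 212.247.127.255) does not contain 212.246.121.89
  212.246.32.0/19 (212.246.32.0 - 212.246.63.255) does not contain 212.246.121.89
  212.246.192.0/18 (212.246.192.0 - 212.246.255.255) does not contain 212.246.121.89
  212.246.0.0/18 (212.246.0.0 - 212.246.63.255) does not contain 212.246.121.89
Longest matching prefix is /15 -> next hop Router U.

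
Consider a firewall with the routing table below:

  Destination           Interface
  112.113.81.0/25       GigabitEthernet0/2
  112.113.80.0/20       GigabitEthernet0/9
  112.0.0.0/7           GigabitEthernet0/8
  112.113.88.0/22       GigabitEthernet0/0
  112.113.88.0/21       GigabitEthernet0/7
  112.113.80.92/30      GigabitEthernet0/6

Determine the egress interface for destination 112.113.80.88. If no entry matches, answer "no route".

GigabitEthernet0/9

Routes whose prefix contains 112.113.80.88:
  112.0.0.0/7 (112.0.0.0 - 113.255.255.255) -> GigabitEthernet0/8
  112.113.80.0/20 (112.113.80.0 - 112.113.95.255) -> GigabitEthernet0/9
More-specific entries that do NOT match:
  112.113.80.92/30 (112.113.80.92 - 112.113.80.95) does not contain 112.113.80.88
  112.113.81.0/25 (112.113.81.0 - 112.113.81.127) does not contain 112.113.80.88
  112.113.88.0/22 (112.113.88.0 - 112.113.91.255) does not contain 112.113.80.88
  112.113.88.0/21 (112.113.88.0 - 112.113.95.255) does not contain 112.113.80.88
Longest matching prefix is /20 -> interface GigabitEthernet0/9.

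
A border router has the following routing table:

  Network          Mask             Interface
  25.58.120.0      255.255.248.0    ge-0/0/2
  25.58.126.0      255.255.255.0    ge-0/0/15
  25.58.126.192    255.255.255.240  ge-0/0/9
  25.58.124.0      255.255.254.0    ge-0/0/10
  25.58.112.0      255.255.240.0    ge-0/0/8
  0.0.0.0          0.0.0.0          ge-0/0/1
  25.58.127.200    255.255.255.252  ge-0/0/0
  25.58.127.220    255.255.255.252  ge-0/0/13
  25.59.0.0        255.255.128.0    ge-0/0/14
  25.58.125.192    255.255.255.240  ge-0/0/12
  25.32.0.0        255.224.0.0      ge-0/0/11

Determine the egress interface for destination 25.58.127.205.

ge-0/0/2

Routes whose prefix contains 25.58.127.205:
  0.0.0.0/0 (default, matches everything) -> ge-0/0/1
  25.32.0.0/11 (25.32.0.0 - 25.63.255.255) -> ge-0/0/11
  25.58.112.0/20 (25.58.112.0 - 25.58.127.255) -> ge-0/0/8
  25.58.120.0/21 (25.58.120.0 - 25.58.127.255) -> ge-0/0/2
More-specific entries that do NOT match:
  25.58.127.200/30 (25.58.127.200 - 25.58.127.203) does not contain 25.58.127.205
  25.58.127.220/30 (25.58.127.220 - 25.58.127.223) does not contain 25.58.127.205
  25.58.126.192/28 (25.58.126.192 - 25.58.126.207) does not contain 25.58.127.205
  25.58.125.192/28 (25.58.125.192 - 25.58.125.207) does not contain 25.58.127.205
  25.58.126.0/24 (25.58.126.0 - 25.58.126.255) does not contain 25.58.127.205
  25.58.124.0/23 (25.58.124.0 - 25.58.125.255) does not contain 25.58.127.205
Longest matching prefix is /21 -> interface ge-0/0/2.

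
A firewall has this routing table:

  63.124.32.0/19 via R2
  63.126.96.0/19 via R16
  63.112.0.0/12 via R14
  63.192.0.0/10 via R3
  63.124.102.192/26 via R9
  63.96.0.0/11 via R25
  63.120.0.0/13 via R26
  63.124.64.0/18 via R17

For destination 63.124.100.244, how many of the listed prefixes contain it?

Prefixes containing 63.124.100.244:
  63.96.0.0/11 (63.96.0.0 - 63.127.255.255)
  63.112.0.0/12 (63.112.0.0 - 63.127.255.255)
  63.120.0.0/13 (63.120.0.0 - 63.127.255.255)
  63.124.64.0/18 (63.124.64.0 - 63.124.127.255)
Total matching entries: 4.

4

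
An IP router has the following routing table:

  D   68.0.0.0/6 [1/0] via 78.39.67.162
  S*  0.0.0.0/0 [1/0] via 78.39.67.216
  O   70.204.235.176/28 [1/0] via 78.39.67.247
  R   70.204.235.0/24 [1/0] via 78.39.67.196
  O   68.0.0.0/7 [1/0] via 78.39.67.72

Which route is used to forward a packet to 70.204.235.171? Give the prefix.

70.204.235.0/24

Entries matching 70.204.235.171:
  0.0.0.0/0 (default, matches everything)
  68.0.0.0/6 (68.0.0.0 - 71.255.255.255)
  70.204.235.0/24 (70.204.235.0 - 70.204.235.255)
Most specific is 70.204.235.0/24.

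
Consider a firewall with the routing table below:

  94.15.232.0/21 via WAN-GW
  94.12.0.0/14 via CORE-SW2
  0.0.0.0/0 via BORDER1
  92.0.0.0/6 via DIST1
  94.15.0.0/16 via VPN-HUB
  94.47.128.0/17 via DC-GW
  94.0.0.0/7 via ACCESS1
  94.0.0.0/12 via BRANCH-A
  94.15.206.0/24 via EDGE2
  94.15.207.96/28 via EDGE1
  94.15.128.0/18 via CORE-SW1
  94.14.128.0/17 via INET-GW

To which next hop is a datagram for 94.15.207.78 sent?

VPN-HUB

Routes whose prefix contains 94.15.207.78:
  0.0.0.0/0 (default, matches everything) -> BORDER1
  92.0.0.0/6 (92.0.0.0 - 95.255.255.255) -> DIST1
  94.0.0.0/7 (94.0.0.0 - 95.255.255.255) -> ACCESS1
  94.0.0.0/12 (94.0.0.0 - 94.15.255.255) -> BRANCH-A
  94.12.0.0/14 (94.12.0.0 - 94.15.255.255) -> CORE-SW2
  94.15.0.0/16 (94.15.0.0 - 94.15.255.255) -> VPN-HUB
More-specific entries that do NOT match:
  94.15.207.96/28 (94.15.207.96 - 94.15.207.111) does not contain 94.15.207.78
  94.15.206.0/24 (94.15.206.0 - 94.15.206.255) does not contain 94.15.207.78
  94.15.232.0/21 (94.15.232.0 - 94.15.239.255) does not contain 94.15.207.78
  94.15.128.0/18 (94.15.128.0 - 94.15.191.255) does not contain 94.15.207.78
  94.47.128.0/17 (94.47.128.0 - 94.47.255.255) does not contain 94.15.207.78
  94.14.128.0/17 (94.14.128.0 - 94.14.255.255) does not contain 94.15.207.78
Longest matching prefix is /16 -> next hop VPN-HUB.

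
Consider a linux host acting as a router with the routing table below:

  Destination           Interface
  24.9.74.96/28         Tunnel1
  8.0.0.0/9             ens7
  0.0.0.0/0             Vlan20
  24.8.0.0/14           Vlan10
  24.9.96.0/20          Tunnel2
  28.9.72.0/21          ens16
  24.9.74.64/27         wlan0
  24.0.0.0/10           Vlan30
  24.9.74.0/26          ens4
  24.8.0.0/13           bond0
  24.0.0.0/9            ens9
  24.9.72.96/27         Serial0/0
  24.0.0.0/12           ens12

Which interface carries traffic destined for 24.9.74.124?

Vlan10

Routes whose prefix contains 24.9.74.124:
  0.0.0.0/0 (default, matches everything) -> Vlan20
  24.0.0.0/9 (24.0.0.0 - 24.127.255.255) -> ens9
  24.0.0.0/10 (24.0.0.0 - 24.63.255.255) -> Vlan30
  24.0.0.0/12 (24.0.0.0 - 24.15.255.255) -> ens12
  24.8.0.0/13 (24.8.0.0 - 24.15.255.255) -> bond0
  24.8.0.0/14 (24.8.0.0 - 24.11.255.255) -> Vlan10
More-specific entries that do NOT match:
  24.9.74.96/28 (24.9.74.96 - 24.9.74.111) does not contain 24.9.74.124
  24.9.74.64/27 (24.9.74.64 - 24.9.74.95) does not contain 24.9.74.124
  24.9.72.96/27 (24.9.72.96 - 24.9.72.127) does not contain 24.9.74.124
  24.9.74.0/26 (24.9.74.0 - 24.9.74.63) does not contain 24.9.74.124
  28.9.72.0/21 (28.9.72.0 - 28.9.79.255) does not contain 24.9.74.124
  24.9.96.0/20 (24.9.96.0 - 24.9.111.255) does not contain 24.9.74.124
Longest matching prefix is /14 -> interface Vlan10.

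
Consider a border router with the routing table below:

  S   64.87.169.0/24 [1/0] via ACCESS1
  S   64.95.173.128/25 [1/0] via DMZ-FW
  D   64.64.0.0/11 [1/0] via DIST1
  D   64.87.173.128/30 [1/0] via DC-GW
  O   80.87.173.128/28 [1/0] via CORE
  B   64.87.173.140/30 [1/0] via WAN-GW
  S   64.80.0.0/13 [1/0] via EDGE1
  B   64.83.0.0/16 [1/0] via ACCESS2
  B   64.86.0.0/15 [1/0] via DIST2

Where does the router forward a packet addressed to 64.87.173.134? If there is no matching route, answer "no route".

DIST2

Routes whose prefix contains 64.87.173.134:
  64.64.0.0/11 (64.64.0.0 - 64.95.255.255) -> DIST1
  64.80.0.0/13 (64.80.0.0 - 64.87.255.255) -> EDGE1
  64.86.0.0/15 (64.86.0.0 - 64.87.255.255) -> DIST2
More-specific entries that do NOT match:
  64.87.173.128/30 (64.87.173.128 - 64.87.173.131) does not contain 64.87.173.134
  64.87.173.140/30 (64.87.173.140 - 64.87.173.143) does not contain 64.87.173.134
  80.87.173.128/28 (80.87.173.128 - 80.87.173.143) does not contain 64.87.173.134
  64.95.173.128/25 (64.95.173.128 - 64.95.173.255) does not contain 64.87.173.134
  64.87.169.0/24 (64.87.169.0 - 64.87.169.255) does not contain 64.87.173.134
  64.83.0.0/16 (64.83.0.0 - 64.83.255.255) does not contain 64.87.173.134
Longest matching prefix is /15 -> next hop DIST2.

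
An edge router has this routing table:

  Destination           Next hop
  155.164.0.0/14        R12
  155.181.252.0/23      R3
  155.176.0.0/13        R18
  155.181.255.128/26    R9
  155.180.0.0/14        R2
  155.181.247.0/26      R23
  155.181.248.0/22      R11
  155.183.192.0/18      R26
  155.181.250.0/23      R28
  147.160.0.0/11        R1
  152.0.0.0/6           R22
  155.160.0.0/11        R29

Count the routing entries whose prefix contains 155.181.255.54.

4

Prefixes containing 155.181.255.54:
  152.0.0.0/6 (152.0.0.0 - 155.255.255.255)
  155.160.0.0/11 (155.160.0.0 - 155.191.255.255)
  155.176.0.0/13 (155.176.0.0 - 155.183.255.255)
  155.180.0.0/14 (155.180.0.0 - 155.183.255.255)
Total matching entries: 4.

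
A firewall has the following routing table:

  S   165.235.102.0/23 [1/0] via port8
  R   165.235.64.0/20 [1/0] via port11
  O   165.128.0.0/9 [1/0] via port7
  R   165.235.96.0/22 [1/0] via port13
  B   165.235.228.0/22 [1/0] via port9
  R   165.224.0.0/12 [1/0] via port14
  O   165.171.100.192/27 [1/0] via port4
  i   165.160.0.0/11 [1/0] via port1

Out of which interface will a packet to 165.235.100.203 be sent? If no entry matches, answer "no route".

Routes whose prefix contains 165.235.100.203:
  165.128.0.0/9 (165.128.0.0 - 165.255.255.255) -> port7
  165.224.0.0/12 (165.224.0.0 - 165.239.255.255) -> port14
More-specific entries that do NOT match:
  165.171.100.192/27 (165.171.100.192 - 165.171.100.223) does not contain 165.235.100.203
  165.235.102.0/23 (165.235.102.0 - 165.235.103.255) does not contain 165.235.100.203
  165.235.96.0/22 (165.235.96.0 - 165.235.99.255) does not contain 165.235.100.203
  165.235.228.0/22 (165.235.228.0 - 165.235.231.255) does not contain 165.235.100.203
  165.235.64.0/20 (165.235.64.0 - 165.235.79.255) does not contain 165.235.100.203
Longest matching prefix is /12 -> interface port14.

port14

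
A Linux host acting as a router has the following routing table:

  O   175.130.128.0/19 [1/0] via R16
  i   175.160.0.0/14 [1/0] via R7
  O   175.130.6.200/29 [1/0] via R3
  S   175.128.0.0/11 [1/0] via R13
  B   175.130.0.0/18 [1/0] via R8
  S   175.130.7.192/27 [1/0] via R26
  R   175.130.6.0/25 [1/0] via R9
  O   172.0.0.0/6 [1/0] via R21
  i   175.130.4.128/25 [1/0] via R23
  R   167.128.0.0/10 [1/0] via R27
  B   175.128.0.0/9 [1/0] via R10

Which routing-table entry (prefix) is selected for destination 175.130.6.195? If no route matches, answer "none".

175.130.0.0/18

Entries matching 175.130.6.195:
  172.0.0.0/6 (172.0.0.0 - 175.255.255.255)
  175.128.0.0/9 (175.128.0.0 - 175.255.255.255)
  175.128.0.0/11 (175.128.0.0 - 175.159.255.255)
  175.130.0.0/18 (175.130.0.0 - 175.130.63.255)
Most specific is 175.130.0.0/18.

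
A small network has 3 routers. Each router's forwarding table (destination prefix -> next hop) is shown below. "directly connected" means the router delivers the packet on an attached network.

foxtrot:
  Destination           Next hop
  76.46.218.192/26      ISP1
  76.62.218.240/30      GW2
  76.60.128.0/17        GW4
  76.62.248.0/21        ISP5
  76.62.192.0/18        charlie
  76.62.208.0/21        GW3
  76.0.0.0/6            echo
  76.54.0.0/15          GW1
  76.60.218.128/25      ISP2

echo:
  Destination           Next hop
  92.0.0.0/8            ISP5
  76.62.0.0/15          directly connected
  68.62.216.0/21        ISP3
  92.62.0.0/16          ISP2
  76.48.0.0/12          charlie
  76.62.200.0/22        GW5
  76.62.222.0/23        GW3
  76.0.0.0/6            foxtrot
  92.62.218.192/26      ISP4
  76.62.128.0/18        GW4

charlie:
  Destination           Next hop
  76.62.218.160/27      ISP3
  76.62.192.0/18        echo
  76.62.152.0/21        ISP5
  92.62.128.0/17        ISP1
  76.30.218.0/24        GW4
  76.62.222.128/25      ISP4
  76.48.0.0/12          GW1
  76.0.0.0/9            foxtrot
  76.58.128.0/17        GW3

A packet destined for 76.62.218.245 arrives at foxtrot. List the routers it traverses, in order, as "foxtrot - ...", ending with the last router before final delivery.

At foxtrot: longest match for 76.62.218.245 is 76.62.192.0/18 -> charlie
At charlie: longest match for 76.62.218.245 is 76.62.192.0/18 -> echo
At echo: longest match for 76.62.218.245 is 76.62.0.0/15 -> directly connected

foxtrot - charlie - echo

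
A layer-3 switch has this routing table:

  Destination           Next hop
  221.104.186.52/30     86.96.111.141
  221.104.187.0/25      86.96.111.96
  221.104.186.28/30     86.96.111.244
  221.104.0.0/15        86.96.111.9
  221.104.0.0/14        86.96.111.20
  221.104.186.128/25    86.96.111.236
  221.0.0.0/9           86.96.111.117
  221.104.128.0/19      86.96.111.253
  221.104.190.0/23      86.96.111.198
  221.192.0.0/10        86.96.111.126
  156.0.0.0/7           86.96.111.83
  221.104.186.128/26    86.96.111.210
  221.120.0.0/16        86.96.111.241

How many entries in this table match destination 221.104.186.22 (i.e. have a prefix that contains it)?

3

Prefixes containing 221.104.186.22:
  221.0.0.0/9 (221.0.0.0 - 221.127.255.255)
  221.104.0.0/14 (221.104.0.0 - 221.107.255.255)
  221.104.0.0/15 (221.104.0.0 - 221.105.255.255)
Total matching entries: 3.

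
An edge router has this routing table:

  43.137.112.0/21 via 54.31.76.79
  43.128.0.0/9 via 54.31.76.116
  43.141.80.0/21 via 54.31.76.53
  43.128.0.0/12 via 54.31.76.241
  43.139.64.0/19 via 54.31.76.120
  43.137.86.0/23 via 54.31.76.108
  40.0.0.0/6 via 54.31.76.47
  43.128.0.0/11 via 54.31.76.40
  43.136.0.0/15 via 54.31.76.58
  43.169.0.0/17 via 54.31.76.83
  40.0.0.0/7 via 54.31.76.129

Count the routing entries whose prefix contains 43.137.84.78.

5

Prefixes containing 43.137.84.78:
  40.0.0.0/6 (40.0.0.0 - 43.255.255.255)
  43.128.0.0/9 (43.128.0.0 - 43.255.255.255)
  43.128.0.0/11 (43.128.0.0 - 43.159.255.255)
  43.128.0.0/12 (43.128.0.0 - 43.143.255.255)
  43.136.0.0/15 (43.136.0.0 - 43.137.255.255)
Total matching entries: 5.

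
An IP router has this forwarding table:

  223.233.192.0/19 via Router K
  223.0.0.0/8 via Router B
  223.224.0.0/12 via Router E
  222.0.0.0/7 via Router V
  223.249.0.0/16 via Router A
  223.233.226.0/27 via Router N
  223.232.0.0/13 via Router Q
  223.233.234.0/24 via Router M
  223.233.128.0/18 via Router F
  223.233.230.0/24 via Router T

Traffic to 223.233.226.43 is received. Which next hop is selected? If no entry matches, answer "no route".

Routes whose prefix contains 223.233.226.43:
  222.0.0.0/7 (222.0.0.0 - 223.255.255.255) -> Router V
  223.0.0.0/8 (223.0.0.0 - 223.255.255.255) -> Router B
  223.224.0.0/12 (223.224.0.0 - 223.239.255.255) -> Router E
  223.232.0.0/13 (223.232.0.0 - 223.239.255.255) -> Router Q
More-specific entries that do NOT match:
  223.233.226.0/27 (223.233.226.0 - 223.233.226.31) does not contain 223.233.226.43
  223.233.234.0/24 (223.233.234.0 - 223.233.234.255) does not contain 223.233.226.43
  223.233.230.0/24 (223.233.230.0 - 223.233.230.255) does not contain 223.233.226.43
  223.233.192.0/19 (223.233.192.0 - 223.233.223.255) does not contain 223.233.226.43
  223.233.128.0/18 (223.233.128.0 - 223.233.191.255) does not contain 223.233.226.43
  223.249.0.0/16 (223.249.0.0 - 223.249.255.255) does not contain 223.233.226.43
Longest matching prefix is /13 -> next hop Router Q.

Router Q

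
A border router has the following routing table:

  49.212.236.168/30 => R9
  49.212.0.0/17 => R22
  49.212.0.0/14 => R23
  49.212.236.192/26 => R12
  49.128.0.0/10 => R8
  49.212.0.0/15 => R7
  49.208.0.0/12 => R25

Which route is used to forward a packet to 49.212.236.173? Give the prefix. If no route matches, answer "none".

Entries matching 49.212.236.173:
  49.208.0.0/12 (49.208.0.0 - 49.223.255.255)
  49.212.0.0/14 (49.212.0.0 - 49.215.255.255)
  49.212.0.0/15 (49.212.0.0 - 49.213.255.255)
Most specific is 49.212.0.0/15.

49.212.0.0/15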